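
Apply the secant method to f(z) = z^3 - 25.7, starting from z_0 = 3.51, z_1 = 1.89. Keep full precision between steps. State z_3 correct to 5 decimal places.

f(z_0) = 17.543551, f(z_1) = -18.948731
z_2 = 1.890000 - (-18.948731)·(1.890000 - 3.510000)/(-18.948731 - (17.543551)) = 2.731190; f(z_2) = -5.326964
z_3 = 2.731190 - (-5.326964)·(2.731190 - 1.890000)/(-5.326964 - (-18.948731)) = 3.060148; f(z_3) = 2.956774

3.06015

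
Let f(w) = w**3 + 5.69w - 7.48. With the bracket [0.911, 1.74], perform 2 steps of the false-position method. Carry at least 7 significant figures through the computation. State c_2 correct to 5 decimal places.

1.07973

f(0.911000) = -1.540352, f(1.740000) = 7.688624
step 1: c = 1.049363, f(c) = -0.353602 < 0 → new bracket [1.049363, 1.740000]
step 2: c = 1.079729, f(c) = -0.077575 < 0 → new bracket [1.079729, 1.740000]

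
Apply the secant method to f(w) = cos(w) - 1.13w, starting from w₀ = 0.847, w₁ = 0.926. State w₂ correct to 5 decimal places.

f(w_0) = -0.294876, f(w_1) = -0.445344
w_2 = 0.926000 - (-0.445344)·(0.926000 - 0.847000)/(-0.445344 - (-0.294876)) = 0.692182; f(w_2) = -0.012310

0.69218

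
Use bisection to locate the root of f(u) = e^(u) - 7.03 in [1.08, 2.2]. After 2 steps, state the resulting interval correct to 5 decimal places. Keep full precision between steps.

f(1.080000) = -4.085320, f(2.200000) = 1.995013 (opposite signs)
step 1: m = 1.640000, f(m) = -1.874830 < 0 → root in [1.640000, 2.200000]
step 2: m = 1.920000, f(m) = -0.209042 < 0 → root in [1.920000, 2.200000]

[1.92000, 2.20000]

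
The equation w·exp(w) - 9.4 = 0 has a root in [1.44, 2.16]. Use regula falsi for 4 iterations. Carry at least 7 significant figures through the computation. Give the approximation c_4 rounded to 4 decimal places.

1.7047

f(1.440000) = -3.322198, f(2.160000) = 9.329657
step 1: c = 1.629062, f(c) = -1.093270 < 0 → new bracket [1.629062, 2.160000]
step 2: c = 1.684752, f(c) = -0.317305 < 0 → new bracket [1.684752, 2.160000]
step 3: c = 1.700384, f(c) = -0.088612 < 0 → new bracket [1.700384, 2.160000]
step 4: c = 1.704708, f(c) = -0.024477 < 0 → new bracket [1.704708, 2.160000]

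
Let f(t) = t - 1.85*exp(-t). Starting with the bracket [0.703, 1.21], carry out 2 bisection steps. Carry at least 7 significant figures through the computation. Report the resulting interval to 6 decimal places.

f(0.703000) = -0.212931, f(1.210000) = 0.658335 (opposite signs)
step 1: m = 0.956500, f(m) = 0.245665 > 0 → root in [0.703000, 0.956500]
step 2: m = 0.829750, f(m) = 0.022857 > 0 → root in [0.703000, 0.829750]

[0.703000, 0.829750]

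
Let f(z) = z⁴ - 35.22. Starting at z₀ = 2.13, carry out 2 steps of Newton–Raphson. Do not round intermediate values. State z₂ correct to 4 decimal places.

Newton update: z ← z − f(z)/f'(z).
f'(z) = 4z³
z_0 = 2.130000: f = -14.636538, f' = 38.654388 → z_1 = 2.130000 - (-14.636538)/(38.654388) = 2.508651
z_1 = 2.508651: f = 4.386026, f' = 63.151103 → z_2 = 2.508651 - (4.386026)/(63.151103) = 2.439199

2.4392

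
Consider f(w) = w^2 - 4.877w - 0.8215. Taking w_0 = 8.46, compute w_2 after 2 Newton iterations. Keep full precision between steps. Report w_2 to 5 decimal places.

f'(w) = 2w - 4.877
w_0 = 8.460000: f = 29.490680, f' = 12.043000 → w_1 = 8.460000 - (29.490680)/(12.043000) = 6.011218
w_1 = 6.011218: f = 5.996533, f' = 7.145436 → w_2 = 6.011218 - (5.996533)/(7.145436) = 5.172007

5.17201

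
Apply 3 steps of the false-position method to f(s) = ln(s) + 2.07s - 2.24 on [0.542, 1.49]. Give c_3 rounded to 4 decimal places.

False-position update: c = (a·f(b) − b·f(a))/(f(b) − f(a)); replace the endpoint whose sign matches f(c).
f(0.542000) = -1.730549, f(1.490000) = 1.243076
step 1: c = 1.093704, f(c) = 0.113537 > 0 → new bracket [0.542000, 1.093704]
step 2: c = 1.059736, f(c) = 0.011675 > 0 → new bracket [0.542000, 1.059736]
step 3: c = 1.056267, f(c) = 0.001214 > 0 → new bracket [0.542000, 1.056267]

1.0563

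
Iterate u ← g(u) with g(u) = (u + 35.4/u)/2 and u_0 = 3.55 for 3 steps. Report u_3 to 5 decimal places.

5.94999

u_1 = g(3.550000) = 6.760915
u_2 = g(6.760915) = 5.998446
u_3 = g(5.998446) = 5.949987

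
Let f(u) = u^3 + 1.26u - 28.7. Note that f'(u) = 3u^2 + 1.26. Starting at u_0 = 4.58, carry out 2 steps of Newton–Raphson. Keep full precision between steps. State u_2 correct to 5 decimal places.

2.99558

Newton update: u ← u − f(u)/f'(u).
u_0 = 4.580000: f = 73.142712, f' = 64.189200 → u_1 = 4.580000 - (73.142712)/(64.189200) = 3.440514
u_1 = 3.440514: f = 16.360872, f' = 36.771404 → u_2 = 3.440514 - (16.360872)/(36.771404) = 2.995579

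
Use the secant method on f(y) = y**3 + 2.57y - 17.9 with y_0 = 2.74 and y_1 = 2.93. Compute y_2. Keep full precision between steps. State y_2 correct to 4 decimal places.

f(y_0) = 9.712624, f(y_1) = 14.783857
y_2 = 2.930000 - (14.783857)·(2.930000 - 2.740000)/(14.783857 - (9.712624)) = 2.376105; f(y_2) = 1.621773

2.3761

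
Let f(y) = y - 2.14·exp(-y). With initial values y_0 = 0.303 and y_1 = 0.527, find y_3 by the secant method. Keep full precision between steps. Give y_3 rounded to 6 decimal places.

Secant update: y_(k+1) = y_k − f(y_k)·(y_k − y_(k-1))/(f(y_k) − f(y_(k-1))).
f(y_0) = -1.277602, f(y_1) = -0.736399
y_2 = 0.527000 - (-0.736399)·(0.527000 - 0.303000)/(-0.736399 - (-1.277602)) = 0.831790; f(y_2) = -0.099686
y_3 = 0.831790 - (-0.099686)·(0.831790 - 0.527000)/(-0.099686 - (-0.736399)) = 0.879509; f(y_3) = -0.008562

0.879509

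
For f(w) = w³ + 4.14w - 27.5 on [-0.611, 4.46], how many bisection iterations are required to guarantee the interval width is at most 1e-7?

26

Initial width b − a = 4.46 − -0.611 = 5.071000.
After n steps the width is (b−a)/2^n; need (b−a)/2^n ≤ 1e-7.
So n ≥ log₂(5.071000/1e-7) = log₂(50710000.0000) ≈ 25.5958.
Hence n = 26.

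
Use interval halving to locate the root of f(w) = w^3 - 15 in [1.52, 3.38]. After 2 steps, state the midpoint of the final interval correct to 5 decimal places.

2.68250

f(1.520000) = -11.488192, f(3.380000) = 23.614472 (opposite signs)
step 1: m = 2.450000, f(m) = -0.293875 < 0 → root in [2.450000, 3.380000]
step 2: m = 2.915000, f(m) = 9.769411 > 0 → root in [2.450000, 2.915000]
Midpoint of [2.450000, 2.915000] = 2.682500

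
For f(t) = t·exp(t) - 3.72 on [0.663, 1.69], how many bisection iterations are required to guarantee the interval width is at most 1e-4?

14

Initial width b − a = 1.69 − 0.663 = 1.027000.
After n steps the width is (b−a)/2^n; need (b−a)/2^n ≤ 1e-4.
So n ≥ log₂(1.027000/1e-4) = log₂(10270.0000) ≈ 13.3261.
Hence n = 14.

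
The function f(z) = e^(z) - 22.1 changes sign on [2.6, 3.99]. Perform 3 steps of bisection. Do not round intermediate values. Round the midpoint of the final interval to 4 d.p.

3.0344

f(2.600000) = -8.636262, f(3.990000) = 31.954889 (opposite signs)
step 1: m = 3.295000, f(m) = 4.877414 > 0 → root in [2.600000, 3.295000]
step 2: m = 2.947500, f(m) = -3.041751 < 0 → root in [2.947500, 3.295000]
step 3: m = 3.121250, f(m) = 0.574705 > 0 → root in [2.947500, 3.121250]
Midpoint of [2.947500, 3.121250] = 3.034375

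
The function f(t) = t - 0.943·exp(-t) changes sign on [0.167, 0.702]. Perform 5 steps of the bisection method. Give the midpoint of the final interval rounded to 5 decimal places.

f(0.167000) = -0.630966, f(0.702000) = 0.234656 (opposite signs)
step 1: m = 0.434500, f(m) = -0.176176 < 0 → root in [0.434500, 0.702000]
step 2: m = 0.568250, f(m) = 0.034025 > 0 → root in [0.434500, 0.568250]
step 3: m = 0.501375, f(m) = -0.069798 < 0 → root in [0.501375, 0.568250]
step 4: m = 0.534812, f(m) = -0.017577 < 0 → root in [0.534812, 0.568250]
step 5: m = 0.551531, f(m) = 0.008300 > 0 → root in [0.534812, 0.551531]
Midpoint of [0.534812, 0.551531] = 0.543172

0.54317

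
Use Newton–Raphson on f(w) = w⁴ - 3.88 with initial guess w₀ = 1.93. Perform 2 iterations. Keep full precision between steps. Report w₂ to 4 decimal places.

f'(w) = 4w³
w_0 = 1.930000: f = 9.994880, f' = 28.756228 → w_1 = 1.930000 - (9.994880)/(28.756228) = 1.582427
w_1 = 1.582427: f = 2.390397, f' = 15.850074 → w_2 = 1.582427 - (2.390397)/(15.850074) = 1.431614

1.4316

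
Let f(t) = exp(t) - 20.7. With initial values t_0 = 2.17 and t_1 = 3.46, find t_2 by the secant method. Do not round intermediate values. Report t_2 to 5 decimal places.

2.83807

f(t_0) = -11.941716, f(t_1) = 11.116977
t_2 = 3.460000 - (11.116977)·(3.460000 - 2.170000)/(11.116977 - (-11.941716)) = 2.838070; f(t_2) = -3.617241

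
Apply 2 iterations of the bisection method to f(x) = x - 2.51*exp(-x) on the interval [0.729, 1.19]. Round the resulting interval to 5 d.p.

[0.95950, 1.07475]

f(0.729000) = -0.481802, f(1.190000) = 0.426405 (opposite signs)
step 1: m = 0.959500, f(m) = -0.002042 < 0 → root in [0.959500, 1.190000]
step 2: m = 1.074750, f(m) = 0.217878 > 0 → root in [0.959500, 1.074750]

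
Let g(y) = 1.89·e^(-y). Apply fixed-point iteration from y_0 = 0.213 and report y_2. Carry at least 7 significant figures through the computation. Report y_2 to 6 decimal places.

y_1 = g(0.213000) = 1.527415
y_2 = g(1.527415) = 0.410312

0.410312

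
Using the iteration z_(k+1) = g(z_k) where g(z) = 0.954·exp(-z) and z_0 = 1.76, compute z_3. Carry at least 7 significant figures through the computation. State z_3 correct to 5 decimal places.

0.42457

z_1 = g(1.760000) = 0.164131
z_2 = g(0.164131) = 0.809594
z_3 = g(0.809594) = 0.424567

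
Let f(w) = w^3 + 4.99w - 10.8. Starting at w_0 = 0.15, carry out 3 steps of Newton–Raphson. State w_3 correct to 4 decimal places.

1.5008

f'(w) = 3w^2 + 4.99
w_0 = 0.150000: f = -10.048125, f' = 5.057500 → w_1 = 0.150000 - (-10.048125)/(5.057500) = 2.136777
w_1 = 2.136777: f = 9.618649, f' = 18.687449 → w_2 = 2.136777 - (9.618649)/(18.687449) = 1.622065
w_2 = 1.622065: f = 1.561916, f' = 12.883288 → w_3 = 1.622065 - (1.561916)/(12.883288) = 1.500830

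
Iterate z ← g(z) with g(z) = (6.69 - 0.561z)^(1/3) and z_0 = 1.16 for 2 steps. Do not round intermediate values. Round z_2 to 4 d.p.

1.7830

z_1 = g(1.160000) = 1.821073
z_2 = g(1.821073) = 1.783007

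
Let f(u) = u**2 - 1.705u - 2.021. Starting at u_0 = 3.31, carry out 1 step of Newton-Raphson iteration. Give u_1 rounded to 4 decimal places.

2.6403

Newton update: u ← u − f(u)/f'(u).
f'(u) = 2u - 1.705
u_0 = 3.310000: f = 3.291550, f' = 4.915000 → u_1 = 3.310000 - (3.291550)/(4.915000) = 2.640305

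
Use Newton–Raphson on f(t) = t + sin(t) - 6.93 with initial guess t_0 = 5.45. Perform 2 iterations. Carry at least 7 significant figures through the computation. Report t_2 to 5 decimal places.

f'(t) = 1 + cos(t)
t_0 = 5.450000: f = -2.220077, f' = 1.672522 → t_1 = 5.450000 - (-2.220077)/(1.672522) = 6.777383
t_1 = 6.777383: f = 0.321709, f' = 1.880349 → t_2 = 6.777383 - (0.321709)/(1.880349) = 6.606293

6.60629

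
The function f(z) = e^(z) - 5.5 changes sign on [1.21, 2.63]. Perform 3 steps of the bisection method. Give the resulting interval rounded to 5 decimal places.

f(1.210000) = -2.146515, f(2.630000) = 8.373770 (opposite signs)
step 1: m = 1.920000, f(m) = 1.320958 > 0 → root in [1.210000, 1.920000]
step 2: m = 1.565000, f(m) = -0.717325 < 0 → root in [1.565000, 1.920000]
step 3: m = 1.742500, f(m) = 0.211605 > 0 → root in [1.565000, 1.742500]

[1.56500, 1.74250]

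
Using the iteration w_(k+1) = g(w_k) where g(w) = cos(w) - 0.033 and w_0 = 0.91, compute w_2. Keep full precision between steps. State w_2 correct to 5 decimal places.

0.80305

w_1 = g(0.910000) = 0.580746
w_2 = g(0.580746) = 0.803054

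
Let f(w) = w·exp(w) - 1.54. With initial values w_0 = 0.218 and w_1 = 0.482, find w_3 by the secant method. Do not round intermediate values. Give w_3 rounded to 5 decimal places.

0.70826

f(w_0) = -1.268898, f(w_1) = -0.759493
w_2 = 0.482000 - (-0.759493)·(0.482000 - 0.218000)/(-0.759493 - (-1.268898)) = 0.875608; f(w_2) = 0.561752
w_3 = 0.875608 - (0.561752)·(0.875608 - 0.482000)/(0.561752 - (-0.759493)) = 0.708258; f(w_3) = -0.101916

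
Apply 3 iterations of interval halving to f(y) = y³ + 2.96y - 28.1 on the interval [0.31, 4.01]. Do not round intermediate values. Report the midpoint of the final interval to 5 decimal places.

2.85375

f(0.310000) = -27.152609, f(4.010000) = 48.250801 (opposite signs)
step 1: m = 2.160000, f(m) = -11.628704 < 0 → root in [2.160000, 4.010000]
step 2: m = 3.085000, f(m) = 10.392239 > 0 → root in [2.160000, 3.085000]
step 3: m = 2.622500, f(m) = -2.301140 < 0 → root in [2.622500, 3.085000]
Midpoint of [2.622500, 3.085000] = 2.853750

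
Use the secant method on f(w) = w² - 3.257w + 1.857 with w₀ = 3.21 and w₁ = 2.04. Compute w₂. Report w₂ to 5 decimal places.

2.35394

Secant update: w_(k+1) = w_k − f(w_k)·(w_k − w_(k-1))/(f(w_k) − f(w_(k-1))).
f(w_0) = 1.706130, f(w_1) = -0.625680
w_2 = 2.040000 - (-0.625680)·(2.040000 - 3.210000)/(-0.625680 - (1.706130)) = 2.353939; f(w_2) = -0.268751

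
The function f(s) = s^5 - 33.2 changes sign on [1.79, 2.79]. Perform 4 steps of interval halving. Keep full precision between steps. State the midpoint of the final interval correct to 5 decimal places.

2.00875

f(1.790000) = -14.823400, f(2.790000) = 135.852274 (opposite signs)
step 1: m = 2.290000, f(m) = 29.776339 > 0 → root in [1.790000, 2.290000]
step 2: m = 2.040000, f(m) = 2.130586 > 0 → root in [1.790000, 2.040000]
step 3: m = 1.915000, f(m) = -7.446047 < 0 → root in [1.915000, 2.040000]
step 4: m = 1.977500, f(m) = -2.959953 < 0 → root in [1.977500, 2.040000]
Midpoint of [1.977500, 2.040000] = 2.008750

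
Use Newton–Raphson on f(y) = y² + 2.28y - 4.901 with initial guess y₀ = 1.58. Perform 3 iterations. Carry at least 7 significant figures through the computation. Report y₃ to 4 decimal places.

f'(y) = 2y + 2.28
y_0 = 1.580000: f = 1.197800, f' = 5.440000 → y_1 = 1.580000 - (1.197800)/(5.440000) = 1.359816
y_1 = 1.359816: f = 0.048481, f' = 4.999632 → y_2 = 1.359816 - (0.048481)/(4.999632) = 1.350119
y_2 = 1.350119: f = 0.000094, f' = 4.980239 → y_3 = 1.350119 - (0.000094)/(4.980239) = 1.350100

1.3501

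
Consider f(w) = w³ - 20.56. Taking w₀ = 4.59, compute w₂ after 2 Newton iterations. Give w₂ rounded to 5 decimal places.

2.85487

f'(w) = 3w²
w_0 = 4.590000: f = 76.142579, f' = 63.204300 → w_1 = 4.590000 - (76.142579)/(63.204300) = 3.385294
w_1 = 3.385294: f = 18.236210, f' = 34.380653 → w_2 = 3.385294 - (18.236210)/(34.380653) = 2.854874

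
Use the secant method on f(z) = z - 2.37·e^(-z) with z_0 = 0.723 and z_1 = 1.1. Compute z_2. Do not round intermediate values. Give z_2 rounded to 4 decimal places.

f(z_0) = -0.427147, f(z_1) = 0.311096
z_2 = 1.100000 - (0.311096)·(1.100000 - 0.723000)/(0.311096 - (-0.427147)) = 0.941132; f(z_2) = 0.016392

0.9411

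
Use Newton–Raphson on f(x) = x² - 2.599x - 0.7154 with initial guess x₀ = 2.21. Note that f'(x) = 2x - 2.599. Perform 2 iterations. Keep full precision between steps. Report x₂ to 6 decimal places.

2.864266

Newton update: x ← x − f(x)/f'(x).
x_0 = 2.210000: f = -1.575090, f' = 1.821000 → x_1 = 2.210000 - (-1.575090)/(1.821000) = 3.074959
x_1 = 3.074959: f = 0.748154, f' = 3.550918 → x_2 = 3.074959 - (0.748154)/(3.550918) = 2.864266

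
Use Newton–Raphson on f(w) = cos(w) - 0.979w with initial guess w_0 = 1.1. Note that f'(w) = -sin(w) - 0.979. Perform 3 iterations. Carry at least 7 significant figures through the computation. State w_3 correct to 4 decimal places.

0.7485

w_0 = 1.100000: f = -0.623304, f' = -1.870207 → w_1 = 1.100000 - (-0.623304)/(-1.870207) = 0.766719
w_1 = 0.766719: f = -0.030428, f' = -1.672776 → w_2 = 0.766719 - (-0.030428)/(-1.672776) = 0.748529
w_2 = 0.748529: f = -0.000120, f' = -1.659562 → w_3 = 0.748529 - (-0.000120)/(-1.659562) = 0.748457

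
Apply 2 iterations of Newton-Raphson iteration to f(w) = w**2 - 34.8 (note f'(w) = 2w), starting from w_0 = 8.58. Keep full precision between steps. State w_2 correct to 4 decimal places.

5.9130

w_0 = 8.580000: f = 38.816400, f' = 17.160000 → w_1 = 8.580000 - (38.816400)/(17.160000) = 6.317972
w_1 = 6.317972: f = 5.116771, f' = 12.635944 → w_2 = 6.317972 - (5.116771)/(12.635944) = 5.913034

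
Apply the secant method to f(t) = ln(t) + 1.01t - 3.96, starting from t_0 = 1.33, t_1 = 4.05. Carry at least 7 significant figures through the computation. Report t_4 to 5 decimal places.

2.87516

Secant update: t_(k+1) = t_k − f(t_k)·(t_k − t_(k-1))/(f(t_k) − f(t_(k-1))).
f(t_0) = -2.331521, f(t_1) = 1.529217
t_2 = 4.050000 - (1.529217)·(4.050000 - 1.330000)/(1.529217 - (-2.331521)) = 2.972623; f(t_2) = 0.131794
t_3 = 2.972623 - (0.131794)·(2.972623 - 4.050000)/(0.131794 - (1.529217)) = 2.871013; f(t_3) = -0.005612
t_4 = 2.871013 - (-0.005612)·(2.871013 - 2.972623)/(-0.005612 - (0.131794)) = 2.875163; f(t_4) = 0.000024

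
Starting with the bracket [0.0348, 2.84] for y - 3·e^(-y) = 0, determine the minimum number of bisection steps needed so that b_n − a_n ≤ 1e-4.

Initial width b − a = 2.84 − 0.0348 = 2.805200.
After n steps the width is (b−a)/2^n; need (b−a)/2^n ≤ 1e-4.
So n ≥ log₂(2.805200/1e-4) = log₂(28052.0000) ≈ 14.7758.
Hence n = 15.

15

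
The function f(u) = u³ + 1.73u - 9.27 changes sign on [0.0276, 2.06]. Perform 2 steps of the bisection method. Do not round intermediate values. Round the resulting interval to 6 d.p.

f(0.027600) = -9.222231, f(2.060000) = 3.035616 (opposite signs)
step 1: m = 1.043800, f(m) = -6.326987 < 0 → root in [1.043800, 2.060000]
step 2: m = 1.551900, f(m) = -2.847627 < 0 → root in [1.551900, 2.060000]

[1.551900, 2.060000]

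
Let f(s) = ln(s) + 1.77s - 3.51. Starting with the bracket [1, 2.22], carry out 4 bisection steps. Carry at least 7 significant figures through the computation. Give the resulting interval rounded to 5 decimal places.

f(1.000000) = -1.740000, f(2.220000) = 1.216907 (opposite signs)
step 1: m = 1.610000, f(m) = -0.184066 < 0 → root in [1.610000, 2.220000]
step 2: m = 1.915000, f(m) = 0.529268 > 0 → root in [1.610000, 1.915000]
step 3: m = 1.762500, f(m) = 0.176358 > 0 → root in [1.610000, 1.762500]
step 4: m = 1.686250, f(m) = -0.002830 < 0 → root in [1.686250, 1.762500]

[1.68625, 1.76250]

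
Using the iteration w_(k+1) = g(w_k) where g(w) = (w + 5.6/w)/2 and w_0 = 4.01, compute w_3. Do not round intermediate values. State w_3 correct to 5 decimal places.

w_1 = g(4.010000) = 2.703254
w_2 = g(2.703254) = 2.387416
w_3 = g(2.387416) = 2.366524

2.36652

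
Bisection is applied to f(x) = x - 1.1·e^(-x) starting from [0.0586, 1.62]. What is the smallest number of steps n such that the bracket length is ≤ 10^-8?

28

Initial width b − a = 1.62 − 0.0586 = 1.561400.
After n steps the width is (b−a)/2^n; need (b−a)/2^n ≤ 10^-8.
So n ≥ log₂(1.561400/10^-8) = log₂(156140000.0000) ≈ 27.2183.
Hence n = 28.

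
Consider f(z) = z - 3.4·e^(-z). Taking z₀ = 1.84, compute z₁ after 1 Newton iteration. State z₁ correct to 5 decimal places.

f'(z) = 1 + 3.4·e^(-z)
z_0 = 1.840000: f = 1.300021, f' = 1.539979 → z_1 = 1.840000 - (1.300021)/(1.539979) = 0.995819

0.99582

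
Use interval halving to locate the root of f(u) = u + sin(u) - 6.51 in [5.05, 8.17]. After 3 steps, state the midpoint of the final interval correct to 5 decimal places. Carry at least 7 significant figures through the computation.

f(5.050000) = -2.403549, f(8.170000) = 2.610480 (opposite signs)
step 1: m = 6.610000, f(m) = 0.421028 > 0 → root in [5.050000, 6.610000]
step 2: m = 5.830000, f(m) = -1.117832 < 0 → root in [5.830000, 6.610000]
step 3: m = 6.220000, f(m) = -0.353143 < 0 → root in [6.220000, 6.610000]
Midpoint of [6.220000, 6.610000] = 6.415000

6.41500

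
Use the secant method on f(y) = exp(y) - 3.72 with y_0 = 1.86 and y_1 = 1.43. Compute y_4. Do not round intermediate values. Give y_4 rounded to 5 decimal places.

1.31375

Secant update: y_(k+1) = y_k − f(y_k)·(y_k − y_(k-1))/(f(y_k) − f(y_(k-1))).
f(y_0) = 2.703737, f(y_1) = 0.458699
y_2 = 1.430000 - (0.458699)·(1.430000 - 1.860000)/(0.458699 - (2.703737)) = 1.342144; f(y_2) = 0.107239
y_3 = 1.342144 - (0.107239)·(1.342144 - 1.430000)/(0.107239 - (0.458699)) = 1.315337; f(y_3) = 0.006005
y_4 = 1.315337 - (0.006005)·(1.315337 - 1.342144)/(0.006005 - (0.107239)) = 1.313746; f(y_4) = 0.000085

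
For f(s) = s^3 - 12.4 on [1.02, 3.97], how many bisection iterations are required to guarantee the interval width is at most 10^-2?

Initial width b − a = 3.97 − 1.02 = 2.950000.
After n steps the width is (b−a)/2^n; need (b−a)/2^n ≤ 10^-2.
So n ≥ log₂(2.950000/10^-2) = log₂(295.0000) ≈ 8.2046.
Hence n = 9.

9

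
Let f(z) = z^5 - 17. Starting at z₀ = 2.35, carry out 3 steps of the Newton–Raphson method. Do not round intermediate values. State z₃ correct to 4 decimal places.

f'(z) = 5z⁴
z_0 = 2.350000: f = 54.670315, f' = 152.490031 → z_1 = 2.350000 - (54.670315)/(152.490031) = 1.991483
z_1 = 1.991483: f = 14.324395, f' = 78.645912 → z_2 = 1.991483 - (14.324395)/(78.645912) = 1.809345
z_2 = 1.809345: f = 2.391294, f' = 53.586505 → z_3 = 1.809345 - (2.391294)/(53.586505) = 1.764720

1.7647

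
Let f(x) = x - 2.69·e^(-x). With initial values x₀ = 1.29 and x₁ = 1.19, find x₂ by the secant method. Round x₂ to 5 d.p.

0.98107

f(x_0) = 0.549522, f(x_1) = 0.371645
x_2 = 1.190000 - (0.371645)·(1.190000 - 1.290000)/(0.371645 - (0.549522)) = 0.981066; f(x_2) = -0.027445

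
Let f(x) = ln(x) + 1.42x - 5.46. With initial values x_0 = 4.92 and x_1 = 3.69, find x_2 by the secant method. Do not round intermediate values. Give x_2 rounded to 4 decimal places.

Secant update: x_(k+1) = x_k − f(x_k)·(x_k − x_(k-1))/(f(x_k) − f(x_(k-1))).
f(x_0) = 3.119709, f(x_1) = 1.085426
x_2 = 3.690000 - (1.085426)·(3.690000 - 4.920000)/(1.085426 - (3.119709)) = 3.033712; f(x_2) = -0.042342

3.0337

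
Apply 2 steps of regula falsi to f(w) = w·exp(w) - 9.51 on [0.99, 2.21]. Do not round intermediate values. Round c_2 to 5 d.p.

1.63697

False-position update: c = (a·f(b) − b·f(a))/(f(b) − f(a)); replace the endpoint whose sign matches f(c).
f(0.990000) = -6.845678, f(2.210000) = 10.635733
step 1: c = 1.467749, f(c) = -3.140768 < 0 → new bracket [1.467749, 2.210000]
step 2: c = 1.636967, f(c) = -1.096708 < 0 → new bracket [1.636967, 2.210000]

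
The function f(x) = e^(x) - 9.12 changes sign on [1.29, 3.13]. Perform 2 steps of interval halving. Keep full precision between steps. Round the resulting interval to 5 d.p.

f(1.290000) = -5.487213, f(3.130000) = 13.753980 (opposite signs)
step 1: m = 2.210000, f(m) = -0.004284 < 0 → root in [2.210000, 3.130000]
step 2: m = 2.670000, f(m) = 5.319969 > 0 → root in [2.210000, 2.670000]

[2.21000, 2.67000]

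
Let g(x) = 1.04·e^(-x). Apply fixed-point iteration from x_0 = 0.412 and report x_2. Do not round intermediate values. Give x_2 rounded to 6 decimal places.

0.522256

x_1 = g(0.412000) = 0.688817
x_2 = g(0.688817) = 0.522256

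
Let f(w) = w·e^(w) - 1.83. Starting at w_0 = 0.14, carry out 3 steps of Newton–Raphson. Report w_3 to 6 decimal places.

f'(w) = (w + 1)·e^(w)
w_0 = 0.140000: f = -1.668962, f' = 1.311312 → w_1 = 0.140000 - (-1.668962)/(1.311312) = 1.412742
w_1 = 1.412742: f = 3.972414, f' = 9.909615 → w_2 = 1.412742 - (3.972414)/(9.909615) = 1.011877
w_2 = 1.011877: f = 0.953431, f' = 5.534190 → w_3 = 1.011877 - (0.953431)/(5.534190) = 0.839597

0.839597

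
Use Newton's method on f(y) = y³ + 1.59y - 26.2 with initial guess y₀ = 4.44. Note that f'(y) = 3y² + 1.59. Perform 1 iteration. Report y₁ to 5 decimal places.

3.31392

y_0 = 4.440000: f = 68.387984, f' = 60.730800 → y_1 = 4.440000 - (68.387984)/(60.730800) = 3.313916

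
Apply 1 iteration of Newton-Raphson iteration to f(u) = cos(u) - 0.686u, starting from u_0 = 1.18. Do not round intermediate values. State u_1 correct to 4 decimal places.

f'(u) = -sin(u) - 0.686
u_0 = 1.180000: f = -0.428555, f' = -1.610606 → u_1 = 1.180000 - (-0.428555)/(-1.610606) = 0.913917

0.9139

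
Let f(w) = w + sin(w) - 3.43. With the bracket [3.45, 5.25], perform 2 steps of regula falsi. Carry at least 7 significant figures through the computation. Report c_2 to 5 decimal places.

f(3.450000) = -0.283542, f(5.250000) = 0.961066
step 1: c = 3.860069, f(c) = -0.228169 < 0 → new bracket [3.860069, 5.250000]
step 2: c = 4.126744, f(c) = -0.136612 < 0 → new bracket [4.126744, 5.250000]

4.12674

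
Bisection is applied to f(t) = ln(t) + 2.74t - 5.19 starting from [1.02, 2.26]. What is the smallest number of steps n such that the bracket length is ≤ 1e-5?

Initial width b − a = 2.26 − 1.02 = 1.240000.
After n steps the width is (b−a)/2^n; need (b−a)/2^n ≤ 1e-5.
So n ≥ log₂(1.240000/1e-5) = log₂(124000.0000) ≈ 16.9200.
Hence n = 17.

17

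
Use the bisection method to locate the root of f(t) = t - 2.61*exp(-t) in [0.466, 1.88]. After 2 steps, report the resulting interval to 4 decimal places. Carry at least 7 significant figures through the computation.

[0.8195, 1.1730]

f(0.466000) = -1.171794, f(1.880000) = 1.481740 (opposite signs)
step 1: m = 1.173000, f(m) = 0.365369 > 0 → root in [0.466000, 1.173000]
step 2: m = 0.819500, f(m) = -0.330602 < 0 → root in [0.819500, 1.173000]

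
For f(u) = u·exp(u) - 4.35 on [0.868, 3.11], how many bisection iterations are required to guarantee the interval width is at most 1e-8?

Initial width b − a = 3.11 − 0.868 = 2.242000.
After n steps the width is (b−a)/2^n; need (b−a)/2^n ≤ 1e-8.
So n ≥ log₂(2.242000/1e-8) = log₂(224200000.0000) ≈ 27.7402.
Hence n = 28.

28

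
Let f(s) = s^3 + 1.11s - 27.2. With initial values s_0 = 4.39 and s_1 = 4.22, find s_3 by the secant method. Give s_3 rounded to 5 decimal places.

f(s_0) = 62.277419, f(s_1) = 52.635648
s_2 = 4.220000 - (52.635648)·(4.220000 - 4.390000)/(52.635648 - (62.277419)) = 3.291948; f(s_2) = 12.128661
s_3 = 3.291948 - (12.128661)·(3.291948 - 4.220000)/(12.128661 - (52.635648)) = 3.014070; f(s_3) = 3.527291

3.01407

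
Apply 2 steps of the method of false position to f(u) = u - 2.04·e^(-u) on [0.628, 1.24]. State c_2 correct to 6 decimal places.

0.862859

False-position update: c = (a·f(b) − b·f(a))/(f(b) − f(a)); replace the endpoint whose sign matches f(c).
f(0.628000) = -0.460662, f(1.240000) = 0.649656
step 1: c = 0.881914, f(c) = 0.037375 > 0 → new bracket [0.628000, 0.881914]
step 2: c = 0.862859, f(c) = 0.002073 > 0 → new bracket [0.628000, 0.862859]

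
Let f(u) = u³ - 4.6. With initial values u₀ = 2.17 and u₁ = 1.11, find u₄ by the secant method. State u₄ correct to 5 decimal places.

1.65522

f(u_0) = 5.618313, f(u_1) = -3.232369
u_2 = 1.110000 - (-3.232369)·(1.110000 - 2.170000)/(-3.232369 - (5.618313)) = 1.497124; f(u_2) = -1.244376
u_3 = 1.497124 - (-1.244376)·(1.497124 - 1.110000)/(-1.244376 - (-3.232369)) = 1.739443; f(u_3) = 0.662963
u_4 = 1.739443 - (0.662963)·(1.739443 - 1.497124)/(0.662963 - (-1.244376)) = 1.655216; f(u_4) = -0.065137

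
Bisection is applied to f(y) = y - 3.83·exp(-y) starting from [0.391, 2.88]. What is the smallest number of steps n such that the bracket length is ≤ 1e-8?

28

Initial width b − a = 2.88 − 0.391 = 2.489000.
After n steps the width is (b−a)/2^n; need (b−a)/2^n ≤ 1e-8.
So n ≥ log₂(2.489000/1e-8) = log₂(248900000.0000) ≈ 27.8910.
Hence n = 28.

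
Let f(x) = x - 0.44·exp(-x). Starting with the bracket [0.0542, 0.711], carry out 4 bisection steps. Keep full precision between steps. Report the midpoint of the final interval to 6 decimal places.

f(0.054200) = -0.362587, f(0.711000) = 0.494893 (opposite signs)
step 1: m = 0.382600, f(m) = 0.082482 > 0 → root in [0.054200, 0.382600]
step 2: m = 0.218400, f(m) = -0.135274 < 0 → root in [0.218400, 0.382600]
step 3: m = 0.300500, f(m) = -0.025297 < 0 → root in [0.300500, 0.382600]
step 4: m = 0.341550, f(m) = 0.028856 > 0 → root in [0.300500, 0.341550]
Midpoint of [0.300500, 0.341550] = 0.321025

0.321025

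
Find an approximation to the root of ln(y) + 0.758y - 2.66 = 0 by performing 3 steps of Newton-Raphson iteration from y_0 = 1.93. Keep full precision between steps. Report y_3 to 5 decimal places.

2.37055

f'(y) = 1/y + 0.758
y_0 = 1.930000: f = -0.539540, f' = 1.276135 → y_1 = 1.930000 - (-0.539540)/(1.276135) = 2.352792
y_1 = 2.352792: f = -0.020981, f' = 1.183027 → y_2 = 2.352792 - (-0.020981)/(1.183027) = 2.370527
y_2 = 2.370527: f = -0.000028, f' = 1.179847 → y_3 = 2.370527 - (-0.000028)/(1.179847) = 2.370551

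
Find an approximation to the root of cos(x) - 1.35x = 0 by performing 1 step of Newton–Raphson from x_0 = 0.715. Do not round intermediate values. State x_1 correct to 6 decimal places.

Newton update: x ← x − f(x)/f'(x).
f'(x) = -sin(x) - 1.35
x_0 = 0.715000: f = -0.210157, f' = -2.005617 → x_1 = 0.715000 - (-0.210157)/(-2.005617) = 0.610216

0.610216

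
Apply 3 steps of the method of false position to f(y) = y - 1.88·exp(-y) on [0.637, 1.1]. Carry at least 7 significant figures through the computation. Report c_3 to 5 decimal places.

0.82441

f(0.637000) = -0.357288, f(1.100000) = 0.474202
step 1: c = 0.835949, f(c) = 0.021039 > 0 → new bracket [0.637000, 0.835949]
step 2: c = 0.824885, f(c) = 0.000909 > 0 → new bracket [0.637000, 0.824885]
step 3: c = 0.824409, f(c) = 0.000039 > 0 → new bracket [0.637000, 0.824409]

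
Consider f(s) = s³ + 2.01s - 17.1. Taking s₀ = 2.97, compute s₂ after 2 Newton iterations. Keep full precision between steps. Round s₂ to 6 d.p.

2.322752

Newton update: s ← s − f(s)/f'(s).
f'(s) = 3s² + 2.01
s_0 = 2.970000: f = 15.067773, f' = 28.472700 → s_1 = 2.970000 - (15.067773)/(28.472700) = 2.440799
s_1 = 2.440799: f = 2.347071, f' = 19.882504 → s_2 = 2.440799 - (2.347071)/(19.882504) = 2.322752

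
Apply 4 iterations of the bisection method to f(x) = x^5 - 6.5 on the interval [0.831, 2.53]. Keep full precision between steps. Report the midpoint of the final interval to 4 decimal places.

1.4150

f(0.831000) = -6.103717, f(2.530000) = 97.157948 (opposite signs)
step 1: m = 1.680500, f(m) = 6.902709 > 0 → root in [0.831000, 1.680500]
step 2: m = 1.255750, f(m) = -3.377403 < 0 → root in [1.255750, 1.680500]
step 3: m = 1.468125, f(m) = 0.320484 > 0 → root in [1.255750, 1.468125]
step 4: m = 1.361937, f(m) = -1.814177 < 0 → root in [1.361937, 1.468125]
Midpoint of [1.361937, 1.468125] = 1.415031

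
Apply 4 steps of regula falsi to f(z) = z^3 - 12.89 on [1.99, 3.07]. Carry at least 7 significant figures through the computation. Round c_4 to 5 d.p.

2.34303

False-position update: c = (a·f(b) − b·f(a))/(f(b) − f(a)); replace the endpoint whose sign matches f(c).
f(1.990000) = -5.009401, f(3.070000) = 16.044443
step 1: c = 2.246967, f(c) = -1.545369 < 0 → new bracket [2.246967, 3.070000]
step 2: c = 2.319276, f(c) = -0.414523 < 0 → new bracket [2.319276, 3.070000]
step 3: c = 2.338183, f(c) = -0.106922 < 0 → new bracket [2.338183, 3.070000]
step 4: c = 2.343028, f(c) = -0.027299 < 0 → new bracket [2.343028, 3.070000]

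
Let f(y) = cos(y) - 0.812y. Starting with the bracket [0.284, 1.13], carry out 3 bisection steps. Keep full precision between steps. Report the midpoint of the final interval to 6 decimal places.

f(0.284000) = 0.729334, f(1.130000) = -0.490900 (opposite signs)
step 1: m = 0.707000, f(m) = 0.186230 > 0 → root in [0.707000, 1.130000]
step 2: m = 0.918500, f(m) = -0.138809 < 0 → root in [0.707000, 0.918500]
step 3: m = 0.812750, f(m) = 0.027551 > 0 → root in [0.812750, 0.918500]
Midpoint of [0.812750, 0.918500] = 0.865625

0.865625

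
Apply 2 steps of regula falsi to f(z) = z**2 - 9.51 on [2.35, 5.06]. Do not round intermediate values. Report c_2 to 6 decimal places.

3.035170

f(2.350000) = -3.987500, f(5.060000) = 16.093600
step 1: c = 2.888124, f(c) = -1.168739 < 0 → new bracket [2.888124, 5.060000]
step 2: c = 3.035170, f(c) = -0.297743 < 0 → new bracket [3.035170, 5.060000]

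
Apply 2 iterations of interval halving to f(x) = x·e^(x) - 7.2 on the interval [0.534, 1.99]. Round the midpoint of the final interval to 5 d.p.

1.44400

f(0.534000) = -6.289134, f(1.990000) = 7.357912 (opposite signs)
step 1: m = 1.262000, f(m) = -2.742011 < 0 → root in [1.262000, 1.990000]
step 2: m = 1.626000, f(m) = 1.065771 > 0 → root in [1.262000, 1.626000]
Midpoint of [1.262000, 1.626000] = 1.444000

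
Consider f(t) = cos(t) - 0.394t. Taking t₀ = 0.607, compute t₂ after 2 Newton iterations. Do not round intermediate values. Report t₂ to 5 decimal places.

Newton update: t ← t − f(t)/f'(t).
f'(t) = -sin(t) - 0.394
t_0 = 0.607000: f = 0.582205, f' = -0.964406 → t_1 = 0.607000 - (0.582205)/(-0.964406) = 1.210693
t_1 = 1.210693: f = -0.124642, f' = -1.329860 → t_2 = 1.210693 - (-0.124642)/(-1.329860) = 1.116967

1.11697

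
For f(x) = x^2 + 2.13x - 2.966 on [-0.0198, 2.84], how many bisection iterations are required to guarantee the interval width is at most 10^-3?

Initial width b − a = 2.84 − -0.0198 = 2.859800.
After n steps the width is (b−a)/2^n; need (b−a)/2^n ≤ 10^-3.
So n ≥ log₂(2.859800/10^-3) = log₂(2859.8000) ≈ 11.4817.
Hence n = 12.

12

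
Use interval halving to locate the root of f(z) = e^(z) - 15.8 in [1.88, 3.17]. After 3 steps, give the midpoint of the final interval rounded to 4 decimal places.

f(1.880000) = -9.246495, f(3.170000) = 8.007484 (opposite signs)
step 1: m = 2.525000, f(m) = -3.309105 < 0 → root in [2.525000, 3.170000]
step 2: m = 2.847500, f(m) = 1.444616 > 0 → root in [2.525000, 2.847500]
step 3: m = 2.686250, f(m) = -1.123464 < 0 → root in [2.686250, 2.847500]
Midpoint of [2.686250, 2.847500] = 2.766875

2.7669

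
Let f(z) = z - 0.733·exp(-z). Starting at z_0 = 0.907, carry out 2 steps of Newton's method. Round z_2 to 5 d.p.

Newton update: z ← z − f(z)/f'(z).
f'(z) = 1 + 0.733·exp(-z)
z_0 = 0.907000: f = 0.611063, f' = 1.295937 → z_1 = 0.907000 - (0.611063)/(1.295937) = 0.435478
z_1 = 0.435478: f = -0.038741, f' = 1.474218 → z_2 = 0.435478 - (-0.038741)/(1.474218) = 0.461757

0.46176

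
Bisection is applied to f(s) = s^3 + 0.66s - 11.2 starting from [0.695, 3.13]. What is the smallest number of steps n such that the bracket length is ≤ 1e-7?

Initial width b − a = 3.13 − 0.695 = 2.435000.
After n steps the width is (b−a)/2^n; need (b−a)/2^n ≤ 1e-7.
So n ≥ log₂(2.435000/1e-7) = log₂(24350000.0000) ≈ 24.5374.
Hence n = 25.

25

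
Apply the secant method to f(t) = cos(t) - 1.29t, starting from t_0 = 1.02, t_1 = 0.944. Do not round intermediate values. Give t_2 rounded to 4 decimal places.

f(t_0) = -0.792434, f(t_1) = -0.631207
t_2 = 0.944000 - (-0.631207)·(0.944000 - 1.020000)/(-0.631207 - (-0.792434)) = 0.646459; f(t_2) = -0.035710

0.6465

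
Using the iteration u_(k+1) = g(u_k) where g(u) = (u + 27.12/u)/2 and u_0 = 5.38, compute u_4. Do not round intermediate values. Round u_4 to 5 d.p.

u_1 = g(5.380000) = 5.210446
u_2 = g(5.210446) = 5.207687
u_3 = g(5.207687) = 5.207687
u_4 = g(5.207687) = 5.207687

5.20769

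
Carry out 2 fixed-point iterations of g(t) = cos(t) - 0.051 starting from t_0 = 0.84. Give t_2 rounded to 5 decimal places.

0.76493

t_1 = g(0.840000) = 0.616463
t_2 = g(0.616463) = 0.764929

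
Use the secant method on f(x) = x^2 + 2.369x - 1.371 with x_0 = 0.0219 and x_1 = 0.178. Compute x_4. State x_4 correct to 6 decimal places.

0.480960

f(x_0) = -1.318639, f(x_1) = -0.917634
x_2 = 0.178000 - (-0.917634)·(0.178000 - 0.021900)/(-0.917634 - (-1.318639)) = 0.535209; f(x_2) = 0.183359
x_3 = 0.535209 - (0.183359)·(0.535209 - 0.178000)/(0.183359 - (-0.917634)) = 0.475720; f(x_3) = -0.017711
x_4 = 0.475720 - (-0.017711)·(0.475720 - 0.535209)/(-0.017711 - (0.183359)) = 0.480960; f(x_4) = -0.000284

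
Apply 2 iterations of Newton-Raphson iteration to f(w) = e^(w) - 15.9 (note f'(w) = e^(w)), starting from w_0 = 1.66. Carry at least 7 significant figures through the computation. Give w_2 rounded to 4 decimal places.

Newton update: w ← w − f(w)/f'(w).
w_0 = 1.660000: f = -10.640689, f' = 5.259311 → w_1 = 1.660000 - (-10.640689)/(5.259311) = 3.683210
w_1 = 3.683210: f = 23.873855, f' = 39.773855 → w_2 = 3.683210 - (23.873855)/(39.773855) = 3.082970

3.0830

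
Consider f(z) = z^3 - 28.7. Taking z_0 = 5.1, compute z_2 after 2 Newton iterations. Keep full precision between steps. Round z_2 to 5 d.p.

3.18575

f'(z) = 3z^2
z_0 = 5.100000: f = 103.951000, f' = 78.030000 → z_1 = 5.100000 - (103.951000)/(78.030000) = 3.767807
z_1 = 3.767807: f = 24.789192, f' = 42.589115 → z_2 = 3.767807 - (24.789192)/(42.589115) = 3.185753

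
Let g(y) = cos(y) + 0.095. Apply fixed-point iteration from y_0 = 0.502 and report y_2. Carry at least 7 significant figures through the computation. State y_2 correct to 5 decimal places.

0.65896

y_1 = g(0.502000) = 0.971622
y_2 = g(0.971622) = 0.658961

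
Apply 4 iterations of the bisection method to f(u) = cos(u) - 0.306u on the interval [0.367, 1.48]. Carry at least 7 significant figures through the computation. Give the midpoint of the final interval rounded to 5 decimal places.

f(0.367000) = 0.821106, f(1.480000) = -0.362208 (opposite signs)
step 1: m = 0.923500, f(m) = 0.320441 > 0 → root in [0.923500, 1.480000]
step 2: m = 1.201750, f(m) = -0.007009 < 0 → root in [0.923500, 1.201750]
step 3: m = 1.062625, f(m) = 0.161417 > 0 → root in [1.062625, 1.201750]
step 4: m = 1.132188, f(m) = 0.078231 > 0 → root in [1.132188, 1.201750]
Midpoint of [1.132188, 1.201750] = 1.166969

1.16697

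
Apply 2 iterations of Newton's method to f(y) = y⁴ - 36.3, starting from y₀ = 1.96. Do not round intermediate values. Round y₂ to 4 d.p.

f'(y) = 4y³
y_0 = 1.960000: f = -21.542109, f' = 30.118144 → y_1 = 1.960000 - (-21.542109)/(30.118144) = 2.675254
y_1 = 2.675254: f = 14.922385, f' = 76.586961 → y_2 = 2.675254 - (14.922385)/(76.586961) = 2.480411

2.4804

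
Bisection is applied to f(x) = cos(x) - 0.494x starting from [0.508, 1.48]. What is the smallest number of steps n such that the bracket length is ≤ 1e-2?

Initial width b − a = 1.48 − 0.508 = 0.972000.
After n steps the width is (b−a)/2^n; need (b−a)/2^n ≤ 1e-2.
So n ≥ log₂(0.972000/1e-2) = log₂(97.2000) ≈ 6.6029.
Hence n = 7.

7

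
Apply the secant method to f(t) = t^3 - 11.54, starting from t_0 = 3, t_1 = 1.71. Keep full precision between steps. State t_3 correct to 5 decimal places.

2.31072

Secant update: t_(k+1) = t_k − f(t_k)·(t_k − t_(k-1))/(f(t_k) − f(t_(k-1))).
f(t_0) = 15.460000, f(t_1) = -6.539789
t_2 = 1.710000 - (-6.539789)·(1.710000 - 3.000000)/(-6.539789 - (15.460000)) = 2.093473; f(t_2) = -2.365082
t_3 = 2.093473 - (-2.365082)·(2.093473 - 1.710000)/(-2.365082 - (-6.539789)) = 2.310721; f(t_3) = 0.797934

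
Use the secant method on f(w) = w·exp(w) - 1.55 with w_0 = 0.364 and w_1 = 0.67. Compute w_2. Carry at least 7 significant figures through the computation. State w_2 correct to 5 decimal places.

0.76375

f(w_0) = -1.026177, f(w_1) = -0.240661
w_2 = 0.670000 - (-0.240661)·(0.670000 - 0.364000)/(-0.240661 - (-1.026177)) = 0.763750; f(w_2) = 0.089245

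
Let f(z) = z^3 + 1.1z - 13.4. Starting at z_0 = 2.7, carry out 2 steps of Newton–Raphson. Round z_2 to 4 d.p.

2.2234

f'(z) = 3z^2 + 1.1
z_0 = 2.700000: f = 9.253000, f' = 22.970000 → z_1 = 2.700000 - (9.253000)/(22.970000) = 2.297170
z_1 = 2.297170: f = 1.249034, f' = 16.930973 → z_2 = 2.297170 - (1.249034)/(16.930973) = 2.223398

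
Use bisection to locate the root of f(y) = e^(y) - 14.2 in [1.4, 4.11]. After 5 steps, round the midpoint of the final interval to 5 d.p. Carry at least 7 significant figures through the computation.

2.62797

f(1.400000) = -10.144800, f(4.110000) = 46.746718 (opposite signs)
step 1: m = 2.755000, f(m) = 1.521041 > 0 → root in [1.400000, 2.755000]
step 2: m = 2.077500, f(m) = -6.215517 < 0 → root in [2.077500, 2.755000]
step 3: m = 2.416250, f(m) = -2.996234 < 0 → root in [2.416250, 2.755000]
step 4: m = 2.585625, f(m) = -0.928419 < 0 → root in [2.585625, 2.755000]
step 5: m = 2.670312, f(m) = 0.244482 > 0 → root in [2.585625, 2.670312]
Midpoint of [2.585625, 2.670312] = 2.627969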